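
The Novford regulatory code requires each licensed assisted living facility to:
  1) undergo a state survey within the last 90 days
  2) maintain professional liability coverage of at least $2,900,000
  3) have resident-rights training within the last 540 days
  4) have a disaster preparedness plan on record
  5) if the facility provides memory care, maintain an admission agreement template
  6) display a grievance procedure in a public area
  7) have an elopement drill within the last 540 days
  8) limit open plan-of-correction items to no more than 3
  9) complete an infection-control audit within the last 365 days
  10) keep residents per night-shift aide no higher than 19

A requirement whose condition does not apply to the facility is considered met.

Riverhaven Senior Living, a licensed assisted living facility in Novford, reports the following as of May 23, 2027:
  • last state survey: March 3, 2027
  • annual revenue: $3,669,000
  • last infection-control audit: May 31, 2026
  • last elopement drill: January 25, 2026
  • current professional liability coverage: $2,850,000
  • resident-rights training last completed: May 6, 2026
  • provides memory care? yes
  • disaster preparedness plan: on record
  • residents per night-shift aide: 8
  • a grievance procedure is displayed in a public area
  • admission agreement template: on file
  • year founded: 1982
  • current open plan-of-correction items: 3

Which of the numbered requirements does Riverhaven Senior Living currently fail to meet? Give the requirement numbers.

2

1. state survey 81 days ago vs limit 90 → met
2. professional liability coverage $2,850,000 < $2,900,000 → not met
3. resident-rights training 382 days ago vs limit 540 → met
4. disaster preparedness plan present → met
5. condition 'provides memory care' holds; admission agreement template present → met
6. grievance procedure present → met
7. elopement drill 483 days ago vs limit 540 → met
8. open plan-of-correction items 3 ≤ 3 → met
9. infection-control audit 357 days ago vs limit 365 → met
10. residents per night-shift aide 8 ≤ 19 → met
Not met: 2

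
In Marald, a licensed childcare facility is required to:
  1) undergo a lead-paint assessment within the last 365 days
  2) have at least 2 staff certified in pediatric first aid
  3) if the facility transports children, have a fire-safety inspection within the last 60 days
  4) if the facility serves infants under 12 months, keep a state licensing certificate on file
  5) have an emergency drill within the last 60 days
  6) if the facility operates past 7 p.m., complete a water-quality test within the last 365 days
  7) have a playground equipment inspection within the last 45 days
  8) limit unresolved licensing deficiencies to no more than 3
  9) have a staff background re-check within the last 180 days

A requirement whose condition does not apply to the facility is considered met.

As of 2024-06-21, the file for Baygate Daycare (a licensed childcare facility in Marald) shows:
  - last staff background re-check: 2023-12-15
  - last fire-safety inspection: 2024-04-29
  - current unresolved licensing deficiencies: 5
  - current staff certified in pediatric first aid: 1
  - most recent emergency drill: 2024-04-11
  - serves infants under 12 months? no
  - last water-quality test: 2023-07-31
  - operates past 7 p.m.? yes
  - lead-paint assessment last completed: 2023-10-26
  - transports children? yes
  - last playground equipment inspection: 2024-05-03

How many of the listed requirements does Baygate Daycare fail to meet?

5

1. lead-paint assessment 239 days ago vs limit 365 → met
2. staff certified in pediatric first aid 1 < 2 → not met
3. condition 'transports children' holds; fire-safety inspection 53 days ago vs limit 60 → met
4. condition 'serves infants under 12 months' does not hold → requirement n/a → met
5. emergency drill 71 days ago vs limit 60 → not met
6. condition 'operates past 7 p.m.' holds; water-quality test 326 days ago vs limit 365 → met
7. playground equipment inspection 49 days ago vs limit 45 → not met
8. unresolved licensing deficiencies 5 > 3 → not met
9. staff background re-check 189 days ago vs limit 180 → not met
Not met: 5 of 9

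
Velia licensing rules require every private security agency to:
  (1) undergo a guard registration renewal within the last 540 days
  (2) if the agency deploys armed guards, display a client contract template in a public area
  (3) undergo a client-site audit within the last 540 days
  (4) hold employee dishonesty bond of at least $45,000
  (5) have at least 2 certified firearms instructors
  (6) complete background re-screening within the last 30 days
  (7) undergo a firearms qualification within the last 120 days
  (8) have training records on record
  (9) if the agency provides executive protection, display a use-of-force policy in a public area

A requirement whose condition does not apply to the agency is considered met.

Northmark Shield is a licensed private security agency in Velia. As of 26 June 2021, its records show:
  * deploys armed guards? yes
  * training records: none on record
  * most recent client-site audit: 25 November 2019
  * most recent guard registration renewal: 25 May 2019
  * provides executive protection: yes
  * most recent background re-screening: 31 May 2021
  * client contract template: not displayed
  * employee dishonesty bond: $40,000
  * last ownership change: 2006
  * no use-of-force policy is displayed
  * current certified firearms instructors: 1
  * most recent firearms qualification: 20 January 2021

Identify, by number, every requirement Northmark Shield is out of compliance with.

1. guard registration renewal 763 days ago vs limit 540 → not met
2. condition 'deploys armed guards' holds; client contract template absent → not met
3. client-site audit 579 days ago vs limit 540 → not met
4. employee dishonesty bond $40,000 < $45,000 → not met
5. certified firearms instructors 1 < 2 → not met
6. background re-screening 26 days ago vs limit 30 → met
7. firearms qualification 157 days ago vs limit 120 → not met
8. training records absent → not met
9. condition 'provides executive protection' holds; use-of-force policy absent → not met
Not met: 1, 2, 3, 4, 5, 7, 8, 9

1, 2, 3, 4, 5, 7, 8, 9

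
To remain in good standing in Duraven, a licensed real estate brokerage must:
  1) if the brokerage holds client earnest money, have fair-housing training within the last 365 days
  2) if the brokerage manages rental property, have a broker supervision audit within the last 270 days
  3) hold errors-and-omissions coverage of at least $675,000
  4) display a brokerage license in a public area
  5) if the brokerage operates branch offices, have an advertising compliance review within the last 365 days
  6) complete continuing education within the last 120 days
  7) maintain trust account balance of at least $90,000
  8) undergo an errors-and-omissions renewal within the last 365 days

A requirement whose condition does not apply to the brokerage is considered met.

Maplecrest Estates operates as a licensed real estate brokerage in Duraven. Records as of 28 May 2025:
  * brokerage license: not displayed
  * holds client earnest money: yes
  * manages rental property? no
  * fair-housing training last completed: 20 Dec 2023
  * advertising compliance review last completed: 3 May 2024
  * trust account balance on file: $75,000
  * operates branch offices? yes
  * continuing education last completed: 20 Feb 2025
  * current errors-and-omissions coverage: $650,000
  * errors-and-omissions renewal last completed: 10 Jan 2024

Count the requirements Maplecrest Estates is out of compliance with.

6

1. condition 'holds client earnest money' holds; fair-housing training 525 days ago vs limit 365 → not met
2. condition 'manages rental property' does not hold → requirement n/a → met
3. errors-and-omissions coverage $650,000 < $675,000 → not met
4. brokerage license absent → not met
5. condition 'operates branch offices' holds; advertising compliance review 390 days ago vs limit 365 → not met
6. continuing education 97 days ago vs limit 120 → met
7. trust account balance $75,000 < $90,000 → not met
8. errors-and-omissions renewal 504 days ago vs limit 365 → not met
Not met: 6 of 8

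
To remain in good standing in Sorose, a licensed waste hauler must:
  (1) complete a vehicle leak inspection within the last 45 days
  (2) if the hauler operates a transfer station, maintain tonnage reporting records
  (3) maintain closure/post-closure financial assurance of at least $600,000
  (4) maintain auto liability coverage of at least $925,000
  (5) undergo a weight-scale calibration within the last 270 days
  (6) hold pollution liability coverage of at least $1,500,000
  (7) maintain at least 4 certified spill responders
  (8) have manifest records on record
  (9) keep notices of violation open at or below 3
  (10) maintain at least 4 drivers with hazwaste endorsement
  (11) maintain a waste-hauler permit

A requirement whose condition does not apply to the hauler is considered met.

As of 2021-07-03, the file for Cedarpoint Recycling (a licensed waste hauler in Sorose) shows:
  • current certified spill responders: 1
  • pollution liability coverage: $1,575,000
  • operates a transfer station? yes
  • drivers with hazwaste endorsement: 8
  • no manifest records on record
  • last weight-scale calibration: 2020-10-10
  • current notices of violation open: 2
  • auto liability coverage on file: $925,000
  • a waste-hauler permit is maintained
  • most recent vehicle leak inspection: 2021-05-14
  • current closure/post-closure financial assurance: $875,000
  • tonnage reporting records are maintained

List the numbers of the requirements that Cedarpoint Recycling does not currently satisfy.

1, 7, 8

1. vehicle leak inspection 50 days ago vs limit 45 → not met
2. condition 'operates a transfer station' holds; tonnage reporting records present → met
3. closure/post-closure financial assurance $875,000 ≥ $600,000 → met
4. auto liability coverage $925,000 ≥ $925,000 → met
5. weight-scale calibration 266 days ago vs limit 270 → met
6. pollution liability coverage $1,575,000 ≥ $1,500,000 → met
7. certified spill responders 1 < 4 → not met
8. manifest records absent → not met
9. notices of violation open 2 ≤ 3 → met
10. drivers with hazwaste endorsement 8 ≥ 4 → met
11. waste-hauler permit present → met
Not met: 1, 7, 8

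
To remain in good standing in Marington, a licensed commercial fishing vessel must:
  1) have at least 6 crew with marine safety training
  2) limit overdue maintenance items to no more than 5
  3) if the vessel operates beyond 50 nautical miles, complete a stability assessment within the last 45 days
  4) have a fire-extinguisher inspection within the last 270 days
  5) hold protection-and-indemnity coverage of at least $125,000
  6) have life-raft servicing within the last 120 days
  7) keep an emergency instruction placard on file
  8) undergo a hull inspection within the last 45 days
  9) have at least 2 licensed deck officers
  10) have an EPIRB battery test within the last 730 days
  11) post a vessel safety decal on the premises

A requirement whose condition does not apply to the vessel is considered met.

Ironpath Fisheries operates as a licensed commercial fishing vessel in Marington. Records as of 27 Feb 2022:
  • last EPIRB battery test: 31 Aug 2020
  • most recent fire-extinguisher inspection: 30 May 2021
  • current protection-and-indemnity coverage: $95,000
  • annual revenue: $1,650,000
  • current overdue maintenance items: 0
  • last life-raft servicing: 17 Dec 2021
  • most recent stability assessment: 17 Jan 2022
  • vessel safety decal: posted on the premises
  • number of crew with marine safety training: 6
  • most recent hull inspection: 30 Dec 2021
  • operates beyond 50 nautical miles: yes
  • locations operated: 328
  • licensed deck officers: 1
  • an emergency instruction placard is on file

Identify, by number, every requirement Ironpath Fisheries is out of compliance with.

1. crew with marine safety training 6 ≥ 6 → met
2. overdue maintenance items 0 ≤ 5 → met
3. condition 'operates beyond 50 nautical miles' holds; stability assessment 41 days ago vs limit 45 → met
4. fire-extinguisher inspection 273 days ago vs limit 270 → not met
5. protection-and-indemnity coverage $95,000 < $125,000 → not met
6. life-raft servicing 72 days ago vs limit 120 → met
7. emergency instruction placard present → met
8. hull inspection 59 days ago vs limit 45 → not met
9. licensed deck officers 1 < 2 → not met
10. EPIRB battery test 545 days ago vs limit 730 → met
11. vessel safety decal present → met
Not met: 4, 5, 8, 9

4, 5, 8, 9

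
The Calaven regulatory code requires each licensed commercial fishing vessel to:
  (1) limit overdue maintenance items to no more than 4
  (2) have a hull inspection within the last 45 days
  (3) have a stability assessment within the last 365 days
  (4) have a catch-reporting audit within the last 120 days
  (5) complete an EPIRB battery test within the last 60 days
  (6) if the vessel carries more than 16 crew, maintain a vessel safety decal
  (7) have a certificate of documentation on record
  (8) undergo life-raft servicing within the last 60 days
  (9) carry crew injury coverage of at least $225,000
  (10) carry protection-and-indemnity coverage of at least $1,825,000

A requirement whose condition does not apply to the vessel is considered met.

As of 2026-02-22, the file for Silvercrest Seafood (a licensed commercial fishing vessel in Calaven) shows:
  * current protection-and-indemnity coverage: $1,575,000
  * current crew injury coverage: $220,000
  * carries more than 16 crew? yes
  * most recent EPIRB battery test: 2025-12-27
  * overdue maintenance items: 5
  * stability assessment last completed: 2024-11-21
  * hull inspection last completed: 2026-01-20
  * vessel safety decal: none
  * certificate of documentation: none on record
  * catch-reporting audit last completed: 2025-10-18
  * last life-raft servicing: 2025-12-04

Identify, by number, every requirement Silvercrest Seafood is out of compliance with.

1, 3, 4, 6, 7, 8, 9, 10

1. overdue maintenance items 5 > 4 → not met
2. hull inspection 33 days ago vs limit 45 → met
3. stability assessment 458 days ago vs limit 365 → not met
4. catch-reporting audit 127 days ago vs limit 120 → not met
5. EPIRB battery test 57 days ago vs limit 60 → met
6. condition 'carries more than 16 crew' holds; vessel safety decal absent → not met
7. certificate of documentation absent → not met
8. life-raft servicing 80 days ago vs limit 60 → not met
9. crew injury coverage $220,000 < $225,000 → not met
10. protection-and-indemnity coverage $1,575,000 < $1,825,000 → not met
Not met: 1, 3, 4, 6, 7, 8, 9, 10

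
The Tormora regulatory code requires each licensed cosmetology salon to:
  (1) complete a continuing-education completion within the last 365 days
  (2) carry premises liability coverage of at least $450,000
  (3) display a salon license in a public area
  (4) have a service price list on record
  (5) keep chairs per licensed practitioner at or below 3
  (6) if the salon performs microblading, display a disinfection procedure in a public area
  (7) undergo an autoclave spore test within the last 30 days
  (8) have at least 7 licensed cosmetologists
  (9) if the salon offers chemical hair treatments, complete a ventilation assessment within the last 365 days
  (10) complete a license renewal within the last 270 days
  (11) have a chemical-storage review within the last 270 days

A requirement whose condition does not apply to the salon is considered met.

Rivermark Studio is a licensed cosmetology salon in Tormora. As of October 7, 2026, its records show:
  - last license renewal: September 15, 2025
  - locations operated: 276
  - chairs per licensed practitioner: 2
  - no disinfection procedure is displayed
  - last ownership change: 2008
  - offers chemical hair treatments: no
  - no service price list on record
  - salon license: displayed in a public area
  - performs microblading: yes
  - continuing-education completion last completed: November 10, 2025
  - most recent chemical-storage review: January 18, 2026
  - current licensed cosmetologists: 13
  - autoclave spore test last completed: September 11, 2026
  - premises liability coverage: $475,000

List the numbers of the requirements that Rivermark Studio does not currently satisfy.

1. continuing-education completion 331 days ago vs limit 365 → met
2. premises liability coverage $475,000 ≥ $450,000 → met
3. salon license present → met
4. service price list absent → not met
5. chairs per licensed practitioner 2 ≤ 3 → met
6. condition 'performs microblading' holds; disinfection procedure absent → not met
7. autoclave spore test 26 days ago vs limit 30 → met
8. licensed cosmetologists 13 ≥ 7 → met
9. condition 'offers chemical hair treatments' does not hold → requirement n/a → met
10. license renewal 387 days ago vs limit 270 → not met
11. chemical-storage review 262 days ago vs limit 270 → met
Not met: 4, 6, 10

4, 6, 10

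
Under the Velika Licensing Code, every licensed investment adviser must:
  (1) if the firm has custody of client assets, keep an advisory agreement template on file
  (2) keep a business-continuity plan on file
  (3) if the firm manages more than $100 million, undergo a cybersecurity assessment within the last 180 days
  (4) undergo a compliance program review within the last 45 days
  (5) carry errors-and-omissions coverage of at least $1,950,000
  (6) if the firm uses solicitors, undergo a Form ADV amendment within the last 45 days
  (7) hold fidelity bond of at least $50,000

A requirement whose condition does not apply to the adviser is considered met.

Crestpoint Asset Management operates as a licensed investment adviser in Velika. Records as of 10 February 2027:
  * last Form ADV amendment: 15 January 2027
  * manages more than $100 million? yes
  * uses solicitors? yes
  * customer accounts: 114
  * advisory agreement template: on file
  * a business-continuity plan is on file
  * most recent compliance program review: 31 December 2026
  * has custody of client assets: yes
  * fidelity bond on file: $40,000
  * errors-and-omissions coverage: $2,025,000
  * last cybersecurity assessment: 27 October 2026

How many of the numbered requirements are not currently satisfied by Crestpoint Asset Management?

1. condition 'has custody of client assets' holds; advisory agreement template present → met
2. business-continuity plan present → met
3. condition 'manages more than $100 million' holds; cybersecurity assessment 106 days ago vs limit 180 → met
4. compliance program review 41 days ago vs limit 45 → met
5. errors-and-omissions coverage $2,025,000 ≥ $1,950,000 → met
6. condition 'uses solicitors' holds; Form ADV amendment 26 days ago vs limit 45 → met
7. fidelity bond $40,000 < $50,000 → not met
Not met: 1 of 7

1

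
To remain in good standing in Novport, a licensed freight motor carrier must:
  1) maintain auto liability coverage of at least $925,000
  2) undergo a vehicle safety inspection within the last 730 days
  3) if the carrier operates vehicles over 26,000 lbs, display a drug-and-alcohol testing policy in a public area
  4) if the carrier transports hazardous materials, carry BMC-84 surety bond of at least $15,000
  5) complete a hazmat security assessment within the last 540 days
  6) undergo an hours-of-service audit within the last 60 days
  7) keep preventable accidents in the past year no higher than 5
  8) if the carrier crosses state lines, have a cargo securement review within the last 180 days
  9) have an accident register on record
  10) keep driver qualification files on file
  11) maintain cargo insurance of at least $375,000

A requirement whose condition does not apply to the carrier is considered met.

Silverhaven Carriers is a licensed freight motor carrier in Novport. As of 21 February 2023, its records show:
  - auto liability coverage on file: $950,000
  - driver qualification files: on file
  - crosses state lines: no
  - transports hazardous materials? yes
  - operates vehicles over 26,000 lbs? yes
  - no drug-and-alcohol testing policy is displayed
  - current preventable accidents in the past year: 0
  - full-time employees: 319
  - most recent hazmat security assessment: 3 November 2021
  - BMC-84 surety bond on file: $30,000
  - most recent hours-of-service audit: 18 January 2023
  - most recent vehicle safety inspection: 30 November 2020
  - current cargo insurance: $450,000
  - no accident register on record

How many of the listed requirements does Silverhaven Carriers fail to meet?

1. auto liability coverage $950,000 ≥ $925,000 → met
2. vehicle safety inspection 813 days ago vs limit 730 → not met
3. condition 'operates vehicles over 26,000 lbs' holds; drug-and-alcohol testing policy absent → not met
4. condition 'transports hazardous materials' holds; BMC-84 surety bond $30,000 ≥ $15,000 → met
5. hazmat security assessment 475 days ago vs limit 540 → met
6. hours-of-service audit 34 days ago vs limit 60 → met
7. preventable accidents in the past year 0 ≤ 5 → met
8. condition 'crosses state lines' does not hold → requirement n/a → met
9. accident register absent → not met
10. driver qualification files present → met
11. cargo insurance $450,000 ≥ $375,000 → met
Not met: 3 of 11

3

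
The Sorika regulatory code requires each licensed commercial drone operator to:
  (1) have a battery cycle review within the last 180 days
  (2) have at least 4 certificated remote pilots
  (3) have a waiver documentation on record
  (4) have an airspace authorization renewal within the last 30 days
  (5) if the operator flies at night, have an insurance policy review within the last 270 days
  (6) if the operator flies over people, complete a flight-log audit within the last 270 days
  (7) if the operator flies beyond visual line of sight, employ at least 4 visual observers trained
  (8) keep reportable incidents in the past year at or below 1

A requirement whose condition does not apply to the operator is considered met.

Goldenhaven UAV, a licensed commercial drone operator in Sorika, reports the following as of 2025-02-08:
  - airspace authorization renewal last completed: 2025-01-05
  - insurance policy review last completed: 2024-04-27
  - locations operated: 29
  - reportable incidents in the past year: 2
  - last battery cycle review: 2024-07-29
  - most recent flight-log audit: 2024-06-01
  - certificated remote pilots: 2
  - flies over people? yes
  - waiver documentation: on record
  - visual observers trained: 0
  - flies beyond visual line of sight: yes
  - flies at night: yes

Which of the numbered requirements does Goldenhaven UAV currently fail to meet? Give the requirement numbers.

1. battery cycle review 194 days ago vs limit 180 → not met
2. certificated remote pilots 2 < 4 → not met
3. waiver documentation present → met
4. airspace authorization renewal 34 days ago vs limit 30 → not met
5. condition 'flies at night' holds; insurance policy review 287 days ago vs limit 270 → not met
6. condition 'flies over people' holds; flight-log audit 252 days ago vs limit 270 → met
7. condition 'flies beyond visual line of sight' holds; visual observers trained 0 < 4 → not met
8. reportable incidents in the past year 2 > 1 → not met
Not met: 1, 2, 4, 5, 7, 8

1, 2, 4, 5, 7, 8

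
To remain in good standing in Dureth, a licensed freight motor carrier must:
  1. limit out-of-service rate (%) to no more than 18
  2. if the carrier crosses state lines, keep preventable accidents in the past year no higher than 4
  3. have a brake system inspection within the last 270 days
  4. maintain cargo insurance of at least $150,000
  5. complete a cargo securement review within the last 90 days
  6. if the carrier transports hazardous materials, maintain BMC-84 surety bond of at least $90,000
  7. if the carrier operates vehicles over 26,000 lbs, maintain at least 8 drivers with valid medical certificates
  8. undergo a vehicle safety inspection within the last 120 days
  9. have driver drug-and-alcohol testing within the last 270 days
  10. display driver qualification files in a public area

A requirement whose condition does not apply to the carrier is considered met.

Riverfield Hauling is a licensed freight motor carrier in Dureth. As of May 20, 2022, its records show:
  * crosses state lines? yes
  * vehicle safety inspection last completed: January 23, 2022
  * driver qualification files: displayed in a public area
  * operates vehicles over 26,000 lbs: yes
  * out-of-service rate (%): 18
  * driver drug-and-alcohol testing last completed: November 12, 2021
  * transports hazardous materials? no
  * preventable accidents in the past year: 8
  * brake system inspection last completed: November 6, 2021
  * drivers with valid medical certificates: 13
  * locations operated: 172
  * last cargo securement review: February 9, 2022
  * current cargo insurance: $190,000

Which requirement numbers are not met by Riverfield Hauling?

2, 5

1. out-of-service rate (%) 18 ≤ 18 → met
2. condition 'crosses state lines' holds; preventable accidents in the past year 8 > 4 → not met
3. brake system inspection 195 days ago vs limit 270 → met
4. cargo insurance $190,000 ≥ $150,000 → met
5. cargo securement review 100 days ago vs limit 90 → not met
6. condition 'transports hazardous materials' does not hold → requirement n/a → met
7. condition 'operates vehicles over 26,000 lbs' holds; drivers with valid medical certificates 13 ≥ 8 → met
8. vehicle safety inspection 117 days ago vs limit 120 → met
9. driver drug-and-alcohol testing 189 days ago vs limit 270 → met
10. driver qualification files present → met
Not met: 2, 5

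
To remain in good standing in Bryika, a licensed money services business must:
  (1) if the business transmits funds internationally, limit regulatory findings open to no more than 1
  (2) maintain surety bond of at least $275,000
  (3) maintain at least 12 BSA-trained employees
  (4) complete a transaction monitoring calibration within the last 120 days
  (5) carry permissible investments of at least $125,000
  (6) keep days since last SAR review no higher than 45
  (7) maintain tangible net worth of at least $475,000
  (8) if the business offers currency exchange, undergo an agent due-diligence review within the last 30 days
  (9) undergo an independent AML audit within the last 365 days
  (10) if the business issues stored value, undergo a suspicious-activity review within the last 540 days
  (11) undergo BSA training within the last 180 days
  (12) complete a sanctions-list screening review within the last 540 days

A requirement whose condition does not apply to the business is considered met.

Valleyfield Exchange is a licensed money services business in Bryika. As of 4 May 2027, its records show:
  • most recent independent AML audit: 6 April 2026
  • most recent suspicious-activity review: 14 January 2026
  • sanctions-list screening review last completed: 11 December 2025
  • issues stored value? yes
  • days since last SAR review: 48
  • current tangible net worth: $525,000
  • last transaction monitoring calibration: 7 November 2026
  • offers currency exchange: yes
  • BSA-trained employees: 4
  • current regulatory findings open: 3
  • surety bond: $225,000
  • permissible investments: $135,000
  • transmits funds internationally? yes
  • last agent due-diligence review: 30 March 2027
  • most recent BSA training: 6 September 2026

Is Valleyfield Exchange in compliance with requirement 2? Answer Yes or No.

2. surety bond $225,000 < $275,000 → not met

No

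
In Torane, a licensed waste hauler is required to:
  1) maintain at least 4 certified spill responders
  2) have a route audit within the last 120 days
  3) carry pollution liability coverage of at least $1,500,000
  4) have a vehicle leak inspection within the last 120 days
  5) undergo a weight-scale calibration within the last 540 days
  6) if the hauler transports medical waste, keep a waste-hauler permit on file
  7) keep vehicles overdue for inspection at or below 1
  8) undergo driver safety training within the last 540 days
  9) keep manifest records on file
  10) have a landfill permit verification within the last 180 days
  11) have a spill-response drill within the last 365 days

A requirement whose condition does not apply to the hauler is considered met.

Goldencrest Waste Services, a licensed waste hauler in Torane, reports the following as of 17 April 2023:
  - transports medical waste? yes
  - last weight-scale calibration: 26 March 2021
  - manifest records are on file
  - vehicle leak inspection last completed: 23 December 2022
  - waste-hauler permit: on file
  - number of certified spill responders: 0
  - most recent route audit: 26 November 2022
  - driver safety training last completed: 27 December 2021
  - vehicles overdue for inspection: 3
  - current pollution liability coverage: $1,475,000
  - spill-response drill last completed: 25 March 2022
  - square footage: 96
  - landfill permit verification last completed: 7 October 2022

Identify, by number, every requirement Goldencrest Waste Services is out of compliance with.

1. certified spill responders 0 < 4 → not met
2. route audit 142 days ago vs limit 120 → not met
3. pollution liability coverage $1,475,000 < $1,500,000 → not met
4. vehicle leak inspection 115 days ago vs limit 120 → met
5. weight-scale calibration 752 days ago vs limit 540 → not met
6. condition 'transports medical waste' holds; waste-hauler permit present → met
7. vehicles overdue for inspection 3 > 1 → not met
8. driver safety training 476 days ago vs limit 540 → met
9. manifest records present → met
10. landfill permit verification 192 days ago vs limit 180 → not met
11. spill-response drill 388 days ago vs limit 365 → not met
Not met: 1, 2, 3, 5, 7, 10, 11

1, 2, 3, 5, 7, 10, 11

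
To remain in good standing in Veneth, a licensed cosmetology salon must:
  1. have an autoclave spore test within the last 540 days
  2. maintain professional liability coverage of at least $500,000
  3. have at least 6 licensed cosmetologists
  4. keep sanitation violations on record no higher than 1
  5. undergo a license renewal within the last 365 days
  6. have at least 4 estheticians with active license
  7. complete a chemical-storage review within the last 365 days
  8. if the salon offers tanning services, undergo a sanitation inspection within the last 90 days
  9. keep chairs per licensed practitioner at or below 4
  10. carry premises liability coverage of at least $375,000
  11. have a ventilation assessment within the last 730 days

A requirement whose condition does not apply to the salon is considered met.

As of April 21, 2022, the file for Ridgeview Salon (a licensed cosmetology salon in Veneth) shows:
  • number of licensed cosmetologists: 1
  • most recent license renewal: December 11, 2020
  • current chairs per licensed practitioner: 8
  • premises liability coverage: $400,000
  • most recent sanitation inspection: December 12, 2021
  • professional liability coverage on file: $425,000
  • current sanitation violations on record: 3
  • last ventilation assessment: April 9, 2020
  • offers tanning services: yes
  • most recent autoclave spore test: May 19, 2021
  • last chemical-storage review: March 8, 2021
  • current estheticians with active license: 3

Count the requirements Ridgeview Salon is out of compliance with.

9

1. autoclave spore test 337 days ago vs limit 540 → met
2. professional liability coverage $425,000 < $500,000 → not met
3. licensed cosmetologists 1 < 6 → not met
4. sanitation violations on record 3 > 1 → not met
5. license renewal 496 days ago vs limit 365 → not met
6. estheticians with active license 3 < 4 → not met
7. chemical-storage review 409 days ago vs limit 365 → not met
8. condition 'offers tanning services' holds; sanitation inspection 130 days ago vs limit 90 → not met
9. chairs per licensed practitioner 8 > 4 → not met
10. premises liability coverage $400,000 ≥ $375,000 → met
11. ventilation assessment 742 days ago vs limit 730 → not met
Not met: 9 of 11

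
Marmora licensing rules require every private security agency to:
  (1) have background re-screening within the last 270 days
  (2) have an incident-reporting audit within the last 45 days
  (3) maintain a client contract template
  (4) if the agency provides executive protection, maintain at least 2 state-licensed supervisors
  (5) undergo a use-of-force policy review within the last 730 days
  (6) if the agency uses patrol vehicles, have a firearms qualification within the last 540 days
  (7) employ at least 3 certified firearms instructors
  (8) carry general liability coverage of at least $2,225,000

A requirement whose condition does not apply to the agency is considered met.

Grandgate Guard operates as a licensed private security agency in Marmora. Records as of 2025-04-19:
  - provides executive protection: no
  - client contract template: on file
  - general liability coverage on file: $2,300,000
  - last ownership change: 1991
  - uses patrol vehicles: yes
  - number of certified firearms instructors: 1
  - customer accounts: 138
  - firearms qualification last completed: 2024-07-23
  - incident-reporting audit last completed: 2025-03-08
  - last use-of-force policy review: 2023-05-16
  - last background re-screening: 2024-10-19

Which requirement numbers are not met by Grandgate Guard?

1. background re-screening 182 days ago vs limit 270 → met
2. incident-reporting audit 42 days ago vs limit 45 → met
3. client contract template present → met
4. condition 'provides executive protection' does not hold → requirement n/a → met
5. use-of-force policy review 704 days ago vs limit 730 → met
6. condition 'uses patrol vehicles' holds; firearms qualification 270 days ago vs limit 540 → met
7. certified firearms instructors 1 < 3 → not met
8. general liability coverage $2,300,000 ≥ $2,225,000 → met
Not met: 7

7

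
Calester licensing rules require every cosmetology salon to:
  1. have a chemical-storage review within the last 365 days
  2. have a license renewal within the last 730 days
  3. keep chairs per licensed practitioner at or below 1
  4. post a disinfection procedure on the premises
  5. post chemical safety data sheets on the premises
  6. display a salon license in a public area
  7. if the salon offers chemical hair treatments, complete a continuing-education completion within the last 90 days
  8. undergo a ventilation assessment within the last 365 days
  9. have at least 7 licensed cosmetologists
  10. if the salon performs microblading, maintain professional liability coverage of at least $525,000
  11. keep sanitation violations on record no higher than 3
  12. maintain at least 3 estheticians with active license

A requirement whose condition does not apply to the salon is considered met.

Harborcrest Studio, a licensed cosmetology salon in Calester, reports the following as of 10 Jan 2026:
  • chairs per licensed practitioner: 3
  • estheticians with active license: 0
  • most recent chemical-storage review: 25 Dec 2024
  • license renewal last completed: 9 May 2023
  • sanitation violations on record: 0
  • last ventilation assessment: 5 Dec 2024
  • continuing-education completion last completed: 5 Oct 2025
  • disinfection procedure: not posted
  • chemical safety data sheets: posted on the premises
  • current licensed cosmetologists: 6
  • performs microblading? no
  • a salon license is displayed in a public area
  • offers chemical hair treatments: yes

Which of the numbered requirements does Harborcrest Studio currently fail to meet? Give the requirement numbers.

1. chemical-storage review 381 days ago vs limit 365 → not met
2. license renewal 977 days ago vs limit 730 → not met
3. chairs per licensed practitioner 3 > 1 → not met
4. disinfection procedure absent → not met
5. chemical safety data sheets present → met
6. salon license present → met
7. condition 'offers chemical hair treatments' holds; continuing-education completion 97 days ago vs limit 90 → not met
8. ventilation assessment 401 days ago vs limit 365 → not met
9. licensed cosmetologists 6 < 7 → not met
10. condition 'performs microblading' does not hold → requirement n/a → met
11. sanitation violations on record 0 ≤ 3 → met
12. estheticians with active license 0 < 3 → not met
Not met: 1, 2, 3, 4, 7, 8, 9, 12

1, 2, 3, 4, 7, 8, 9, 12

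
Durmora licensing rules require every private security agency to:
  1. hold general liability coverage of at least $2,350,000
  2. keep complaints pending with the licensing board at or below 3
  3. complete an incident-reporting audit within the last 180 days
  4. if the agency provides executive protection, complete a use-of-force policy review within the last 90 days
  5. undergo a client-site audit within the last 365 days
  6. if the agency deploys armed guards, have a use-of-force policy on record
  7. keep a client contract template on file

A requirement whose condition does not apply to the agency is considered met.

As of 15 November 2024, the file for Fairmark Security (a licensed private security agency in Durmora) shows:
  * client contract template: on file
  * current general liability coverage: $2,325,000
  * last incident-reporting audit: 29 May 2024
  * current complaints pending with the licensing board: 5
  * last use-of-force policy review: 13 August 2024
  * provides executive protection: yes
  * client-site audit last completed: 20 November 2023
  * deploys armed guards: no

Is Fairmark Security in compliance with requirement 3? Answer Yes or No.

Yes

3. incident-reporting audit 170 days ago vs limit 180 → met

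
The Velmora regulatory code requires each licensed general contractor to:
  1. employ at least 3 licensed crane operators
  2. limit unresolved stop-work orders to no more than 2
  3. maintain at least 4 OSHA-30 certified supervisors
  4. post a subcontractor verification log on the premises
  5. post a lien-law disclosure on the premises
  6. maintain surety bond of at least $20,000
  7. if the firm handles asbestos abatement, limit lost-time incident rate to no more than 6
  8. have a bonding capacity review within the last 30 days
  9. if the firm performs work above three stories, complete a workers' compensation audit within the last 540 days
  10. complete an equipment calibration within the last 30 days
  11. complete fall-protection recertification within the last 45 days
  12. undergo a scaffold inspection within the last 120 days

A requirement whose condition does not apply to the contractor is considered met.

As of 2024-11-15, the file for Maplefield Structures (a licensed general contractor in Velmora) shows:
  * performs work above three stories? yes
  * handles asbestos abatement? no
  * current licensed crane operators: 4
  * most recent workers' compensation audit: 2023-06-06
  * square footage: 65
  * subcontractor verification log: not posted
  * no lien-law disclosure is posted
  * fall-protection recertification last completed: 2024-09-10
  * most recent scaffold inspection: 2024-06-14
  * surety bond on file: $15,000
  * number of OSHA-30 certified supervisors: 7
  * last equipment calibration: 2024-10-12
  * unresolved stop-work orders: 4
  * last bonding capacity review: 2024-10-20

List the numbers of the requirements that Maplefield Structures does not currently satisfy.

2, 4, 5, 6, 10, 11, 12

1. licensed crane operators 4 ≥ 3 → met
2. unresolved stop-work orders 4 > 2 → not met
3. OSHA-30 certified supervisors 7 ≥ 4 → met
4. subcontractor verification log absent → not met
5. lien-law disclosure absent → not met
6. surety bond $15,000 < $20,000 → not met
7. condition 'handles asbestos abatement' does not hold → requirement n/a → met
8. bonding capacity review 26 days ago vs limit 30 → met
9. condition 'performs work above three stories' holds; workers' compensation audit 528 days ago vs limit 540 → met
10. equipment calibration 34 days ago vs limit 30 → not met
11. fall-protection recertification 66 days ago vs limit 45 → not met
12. scaffold inspection 154 days ago vs limit 120 → not met
Not met: 2, 4, 5, 6, 10, 11, 12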